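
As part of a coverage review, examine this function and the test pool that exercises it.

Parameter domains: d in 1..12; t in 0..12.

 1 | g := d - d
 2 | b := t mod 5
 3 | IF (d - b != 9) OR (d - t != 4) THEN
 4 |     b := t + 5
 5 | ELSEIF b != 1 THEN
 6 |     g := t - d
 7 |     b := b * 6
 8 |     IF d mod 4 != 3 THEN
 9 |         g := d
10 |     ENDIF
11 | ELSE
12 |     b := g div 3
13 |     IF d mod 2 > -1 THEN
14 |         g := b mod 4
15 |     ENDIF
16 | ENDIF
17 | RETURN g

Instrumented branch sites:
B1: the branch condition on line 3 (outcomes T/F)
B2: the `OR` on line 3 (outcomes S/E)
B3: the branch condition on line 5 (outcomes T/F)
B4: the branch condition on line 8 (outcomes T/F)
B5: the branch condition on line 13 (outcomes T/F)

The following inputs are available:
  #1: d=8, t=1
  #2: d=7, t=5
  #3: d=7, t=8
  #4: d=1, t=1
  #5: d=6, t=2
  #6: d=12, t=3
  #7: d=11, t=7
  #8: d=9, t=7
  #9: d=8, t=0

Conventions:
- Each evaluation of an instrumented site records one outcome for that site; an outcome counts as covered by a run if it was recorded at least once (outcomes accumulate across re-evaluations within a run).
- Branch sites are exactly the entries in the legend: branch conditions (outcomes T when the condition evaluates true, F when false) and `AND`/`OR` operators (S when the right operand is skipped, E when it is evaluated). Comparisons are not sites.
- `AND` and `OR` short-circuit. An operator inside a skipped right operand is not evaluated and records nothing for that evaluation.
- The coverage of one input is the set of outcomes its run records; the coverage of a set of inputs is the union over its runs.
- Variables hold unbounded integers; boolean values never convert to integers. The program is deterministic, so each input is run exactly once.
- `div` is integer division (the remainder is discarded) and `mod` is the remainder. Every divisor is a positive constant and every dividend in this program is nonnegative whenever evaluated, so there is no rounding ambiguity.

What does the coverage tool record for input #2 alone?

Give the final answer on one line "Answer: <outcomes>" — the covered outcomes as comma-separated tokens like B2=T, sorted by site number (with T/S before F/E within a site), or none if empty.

Running input #2 (d=7, t=5), event by event:
  B2->S, B1->T
distinct outcomes covered: B1=T, B2=S

Answer: B1=T, B2=S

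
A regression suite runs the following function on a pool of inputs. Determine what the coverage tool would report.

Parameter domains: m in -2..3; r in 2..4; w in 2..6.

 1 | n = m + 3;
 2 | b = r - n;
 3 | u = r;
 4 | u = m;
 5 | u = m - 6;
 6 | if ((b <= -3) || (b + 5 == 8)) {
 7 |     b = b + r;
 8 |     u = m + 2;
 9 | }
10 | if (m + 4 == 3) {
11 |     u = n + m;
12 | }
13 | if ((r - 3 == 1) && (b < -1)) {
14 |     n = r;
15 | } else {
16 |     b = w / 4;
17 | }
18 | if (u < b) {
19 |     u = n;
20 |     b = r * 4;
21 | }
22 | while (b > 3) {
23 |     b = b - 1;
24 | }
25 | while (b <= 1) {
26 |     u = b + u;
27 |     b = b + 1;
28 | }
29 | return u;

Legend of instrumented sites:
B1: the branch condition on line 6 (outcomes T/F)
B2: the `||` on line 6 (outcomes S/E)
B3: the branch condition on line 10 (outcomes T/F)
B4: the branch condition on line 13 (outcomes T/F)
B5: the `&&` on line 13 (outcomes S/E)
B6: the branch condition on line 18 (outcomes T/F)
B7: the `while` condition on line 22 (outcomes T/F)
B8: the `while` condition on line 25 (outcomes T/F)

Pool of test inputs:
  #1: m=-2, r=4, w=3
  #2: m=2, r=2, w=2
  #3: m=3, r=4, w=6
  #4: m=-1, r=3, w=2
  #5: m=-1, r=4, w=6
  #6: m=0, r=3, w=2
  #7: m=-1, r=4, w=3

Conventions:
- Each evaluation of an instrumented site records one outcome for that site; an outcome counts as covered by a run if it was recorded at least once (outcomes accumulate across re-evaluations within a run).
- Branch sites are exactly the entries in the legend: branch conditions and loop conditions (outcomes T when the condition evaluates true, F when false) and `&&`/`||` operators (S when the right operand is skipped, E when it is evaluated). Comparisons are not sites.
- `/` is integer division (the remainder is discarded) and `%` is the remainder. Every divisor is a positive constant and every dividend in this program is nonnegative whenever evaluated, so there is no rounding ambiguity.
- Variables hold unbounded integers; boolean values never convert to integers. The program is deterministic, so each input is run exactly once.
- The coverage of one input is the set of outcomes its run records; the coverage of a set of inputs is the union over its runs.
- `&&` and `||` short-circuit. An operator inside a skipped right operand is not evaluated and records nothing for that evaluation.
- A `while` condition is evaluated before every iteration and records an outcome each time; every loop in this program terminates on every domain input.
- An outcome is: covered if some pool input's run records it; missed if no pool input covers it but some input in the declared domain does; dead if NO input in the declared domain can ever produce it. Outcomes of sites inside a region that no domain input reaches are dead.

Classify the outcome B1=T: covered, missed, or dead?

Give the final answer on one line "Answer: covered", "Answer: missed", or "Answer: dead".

B1=T is recorded by pool input(s) 1, 2 -> covered

Answer: covered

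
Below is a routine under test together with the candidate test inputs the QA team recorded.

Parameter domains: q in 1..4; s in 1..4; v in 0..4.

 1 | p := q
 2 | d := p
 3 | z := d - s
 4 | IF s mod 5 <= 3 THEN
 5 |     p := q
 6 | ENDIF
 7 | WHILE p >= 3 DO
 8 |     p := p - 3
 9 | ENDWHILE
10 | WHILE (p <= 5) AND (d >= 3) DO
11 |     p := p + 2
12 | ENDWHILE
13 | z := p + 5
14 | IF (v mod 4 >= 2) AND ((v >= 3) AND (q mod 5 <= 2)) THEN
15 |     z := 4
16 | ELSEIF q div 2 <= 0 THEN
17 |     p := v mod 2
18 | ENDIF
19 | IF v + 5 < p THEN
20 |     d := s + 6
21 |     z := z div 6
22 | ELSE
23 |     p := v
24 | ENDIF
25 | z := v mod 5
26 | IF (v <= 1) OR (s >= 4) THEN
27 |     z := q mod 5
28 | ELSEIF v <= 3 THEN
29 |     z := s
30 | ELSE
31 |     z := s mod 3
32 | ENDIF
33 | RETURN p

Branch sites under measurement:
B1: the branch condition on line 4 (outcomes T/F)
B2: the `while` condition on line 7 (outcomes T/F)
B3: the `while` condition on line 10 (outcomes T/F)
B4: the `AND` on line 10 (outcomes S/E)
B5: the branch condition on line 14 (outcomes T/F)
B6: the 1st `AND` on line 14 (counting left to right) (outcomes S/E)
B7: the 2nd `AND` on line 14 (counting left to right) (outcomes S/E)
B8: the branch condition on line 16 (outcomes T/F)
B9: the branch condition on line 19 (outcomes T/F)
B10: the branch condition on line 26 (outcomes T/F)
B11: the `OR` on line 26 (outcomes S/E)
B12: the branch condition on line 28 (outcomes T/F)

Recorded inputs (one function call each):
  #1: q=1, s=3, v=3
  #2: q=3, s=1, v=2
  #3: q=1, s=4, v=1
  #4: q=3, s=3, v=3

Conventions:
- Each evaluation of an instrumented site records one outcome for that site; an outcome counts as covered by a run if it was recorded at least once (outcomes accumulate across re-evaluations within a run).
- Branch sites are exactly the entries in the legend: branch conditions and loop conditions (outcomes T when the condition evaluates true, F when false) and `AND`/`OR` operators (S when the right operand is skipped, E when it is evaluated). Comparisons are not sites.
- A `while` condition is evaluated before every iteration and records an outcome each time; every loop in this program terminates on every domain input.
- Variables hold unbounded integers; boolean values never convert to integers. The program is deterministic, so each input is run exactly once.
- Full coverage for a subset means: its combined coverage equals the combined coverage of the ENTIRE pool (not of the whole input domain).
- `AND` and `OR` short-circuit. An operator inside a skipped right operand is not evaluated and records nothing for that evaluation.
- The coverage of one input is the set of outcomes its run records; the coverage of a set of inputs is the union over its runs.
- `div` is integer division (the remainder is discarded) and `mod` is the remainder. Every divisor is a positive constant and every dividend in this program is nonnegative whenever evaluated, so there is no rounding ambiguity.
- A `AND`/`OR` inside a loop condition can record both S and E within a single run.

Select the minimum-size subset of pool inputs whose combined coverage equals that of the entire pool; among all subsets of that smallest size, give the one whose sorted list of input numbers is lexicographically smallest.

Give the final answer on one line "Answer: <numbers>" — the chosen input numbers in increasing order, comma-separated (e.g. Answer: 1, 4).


#1 (q=1, s=3, v=3) -> B1->T, B2->F, B4->E, B3->F, B6->E, B7->E, B5->T, B9->F, B11->E, B10->F, B12->T; covered: B1=T, B2=F, B3=F, B4=E, B5=T, B6=E, B7=E, B9=F, B10=F, B11=E, B12=T
#2 (q=3, s=1, v=2) -> B1->T, B2->T, B2->F, B4->E, B3->T, B4->E, B3->T, B4->E, B3->T, B4->S, B3->F, B6->E, B7->S, B5->F, ...; covered: B1=T, B2=T, B2=F, B3=T, B3=F, B4=S, B4=E, B5=F, B6=E, B7=S, B8=F, B9=F, B10=F, B11=E, B12=T
#3 (q=1, s=4, v=1) -> B1->F, B2->F, B4->E, B3->F, B6->S, B5->F, B8->T, B9->F, B11->S, B10->T; covered: B1=F, B2=F, B3=F, B4=E, B5=F, B6=S, B8=T, B9=F, B10=T, B11=S
#4 (q=3, s=3, v=3) -> B1->T, B2->T, B2->F, B4->E, B3->T, B4->E, B3->T, B4->E, B3->T, B4->S, B3->F, B6->E, B7->E, B5->F, ...; covered: B1=T, B2=T, B2=F, B3=T, B3=F, B4=S, B4=E, B5=F, B6=E, B7=E, B8=F, B9=F, B10=F, B11=E, B12=T
the full pool covers 22 outcomes: B1=T, B1=F, B2=T, B2=F, B3=T, B3=F, B4=S, B4=E, B5=T, B5=F, B6=S, B6=E, B7=S, B7=E, B8=T, B8=F, B9=F, B10=T, B10=F, B11=S, B11=E, B12=T
size 1 is not enough: best union over all size-1 subsets is 15/22
size 2 is not enough: best union over all size-2 subsets is 20/22
size 3: inputs {1, 2, 3} cover all 22 outcomes, and no lexicographically smaller subset of this size does
Answer: 1, 2, 3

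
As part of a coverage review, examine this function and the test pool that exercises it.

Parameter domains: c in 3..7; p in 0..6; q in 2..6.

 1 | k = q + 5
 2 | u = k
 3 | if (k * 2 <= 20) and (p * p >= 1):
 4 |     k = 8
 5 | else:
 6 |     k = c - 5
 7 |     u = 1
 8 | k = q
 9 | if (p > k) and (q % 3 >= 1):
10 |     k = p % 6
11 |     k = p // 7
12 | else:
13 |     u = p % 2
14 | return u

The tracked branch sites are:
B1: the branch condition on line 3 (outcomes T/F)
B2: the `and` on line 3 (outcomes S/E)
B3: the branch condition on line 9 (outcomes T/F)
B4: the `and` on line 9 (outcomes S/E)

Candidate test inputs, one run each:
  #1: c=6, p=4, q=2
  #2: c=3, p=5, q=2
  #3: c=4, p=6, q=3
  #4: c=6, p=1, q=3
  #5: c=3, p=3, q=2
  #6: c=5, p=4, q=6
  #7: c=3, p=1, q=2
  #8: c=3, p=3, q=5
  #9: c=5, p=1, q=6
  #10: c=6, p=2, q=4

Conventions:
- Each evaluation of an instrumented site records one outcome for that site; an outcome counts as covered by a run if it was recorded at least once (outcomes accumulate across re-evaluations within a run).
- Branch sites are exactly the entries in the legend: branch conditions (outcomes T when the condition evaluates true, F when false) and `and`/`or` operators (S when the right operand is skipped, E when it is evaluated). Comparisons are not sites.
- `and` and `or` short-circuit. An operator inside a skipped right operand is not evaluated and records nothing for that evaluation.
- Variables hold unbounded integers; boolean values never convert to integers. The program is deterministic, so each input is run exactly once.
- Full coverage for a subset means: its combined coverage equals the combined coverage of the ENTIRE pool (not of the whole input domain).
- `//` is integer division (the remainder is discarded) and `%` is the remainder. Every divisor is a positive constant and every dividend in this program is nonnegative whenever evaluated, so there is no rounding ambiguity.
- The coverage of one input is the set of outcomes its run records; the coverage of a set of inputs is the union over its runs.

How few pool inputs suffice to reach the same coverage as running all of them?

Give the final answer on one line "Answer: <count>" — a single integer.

test 1 (c=6, p=4, q=2) hits B1=T, B2=E, B3=T, B4=E
test 2 (c=3, p=5, q=2) hits B1=T, B2=E, B3=T, B4=E
test 3 (c=4, p=6, q=3) hits B1=T, B2=E, B3=F, B4=E
test 4 (c=6, p=1, q=3) hits B1=T, B2=E, B3=F, B4=S
test 5 (c=3, p=3, q=2) hits B1=T, B2=E, B3=T, B4=E
test 6 (c=5, p=4, q=6) hits B1=F, B2=S, B3=F, B4=S
test 7 (c=3, p=1, q=2) hits B1=T, B2=E, B3=F, B4=S
test 8 (c=3, p=3, q=5) hits B1=T, B2=E, B3=F, B4=S
test 9 (c=5, p=1, q=6) hits B1=F, B2=S, B3=F, B4=S
test 10 (c=6, p=2, q=4) hits B1=T, B2=E, B3=F, B4=S
together the pool reaches 8 outcomes: B1=T, B1=F, B2=S, B2=E, B3=T, B3=F, B4=S, B4=E
every size-1 subset falls short of the 8 outcomes (best: 4/8)
inputs {1, 6} (size 2) cover everything; no size-2 subset with a lexicographically smaller index list covers all 8

Answer: 2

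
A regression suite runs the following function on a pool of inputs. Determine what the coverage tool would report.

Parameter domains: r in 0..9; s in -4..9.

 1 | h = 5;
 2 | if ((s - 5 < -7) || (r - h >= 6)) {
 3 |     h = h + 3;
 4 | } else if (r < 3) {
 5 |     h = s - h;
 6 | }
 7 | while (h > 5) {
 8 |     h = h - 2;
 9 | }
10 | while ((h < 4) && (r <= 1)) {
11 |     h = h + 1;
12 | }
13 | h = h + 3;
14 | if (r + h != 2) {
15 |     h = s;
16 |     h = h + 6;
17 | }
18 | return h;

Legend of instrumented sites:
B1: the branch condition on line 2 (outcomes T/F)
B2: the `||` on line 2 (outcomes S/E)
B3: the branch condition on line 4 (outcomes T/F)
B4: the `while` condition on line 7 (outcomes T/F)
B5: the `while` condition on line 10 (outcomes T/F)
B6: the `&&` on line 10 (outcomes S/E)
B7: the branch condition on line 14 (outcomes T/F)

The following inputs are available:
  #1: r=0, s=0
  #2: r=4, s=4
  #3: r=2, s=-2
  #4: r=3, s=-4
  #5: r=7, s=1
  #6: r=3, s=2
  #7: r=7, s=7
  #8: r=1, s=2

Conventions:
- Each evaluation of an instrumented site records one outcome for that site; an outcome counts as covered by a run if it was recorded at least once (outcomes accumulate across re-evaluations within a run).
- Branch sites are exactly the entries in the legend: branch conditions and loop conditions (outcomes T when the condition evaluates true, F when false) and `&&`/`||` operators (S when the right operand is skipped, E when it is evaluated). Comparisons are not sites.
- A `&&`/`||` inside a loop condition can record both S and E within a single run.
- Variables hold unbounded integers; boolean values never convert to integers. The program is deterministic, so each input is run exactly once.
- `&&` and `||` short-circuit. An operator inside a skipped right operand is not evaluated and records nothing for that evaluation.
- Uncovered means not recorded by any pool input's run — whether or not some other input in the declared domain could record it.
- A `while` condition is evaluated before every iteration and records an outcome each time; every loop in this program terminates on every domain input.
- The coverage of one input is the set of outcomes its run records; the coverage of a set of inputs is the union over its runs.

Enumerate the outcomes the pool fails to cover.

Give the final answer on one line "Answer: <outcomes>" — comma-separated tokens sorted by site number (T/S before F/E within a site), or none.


run #1 (r=0, s=0) runs B2->E, B1->F, B3->T, B4->F, B6->E, B5->T, B6->E, B5->T, B6->E, B5->T, B6->E, B5->T, B6->E, B5->T, ...; records B1=F, B2=E, B3=T, B4=F, B5=T, B5=F, B6=S, B6=E, B7=T
run #2 (r=4, s=4) runs B2->E, B1->F, B3->F, B4->F, B6->S, B5->F, B7->T; records B1=F, B2=E, B3=F, B4=F, B5=F, B6=S, B7=T
run #3 (r=2, s=-2) runs B2->E, B1->F, B3->T, B4->F, B6->E, B5->F, B7->T; records B1=F, B2=E, B3=T, B4=F, B5=F, B6=E, B7=T
run #4 (r=3, s=-4) runs B2->S, B1->T, B4->T, B4->T, B4->F, B6->S, B5->F, B7->T; records B1=T, B2=S, B4=T, B4=F, B5=F, B6=S, B7=T
run #5 (r=7, s=1) runs B2->E, B1->F, B3->F, B4->F, B6->S, B5->F, B7->T; records B1=F, B2=E, B3=F, B4=F, B5=F, B6=S, B7=T
run #6 (r=3, s=2) runs B2->E, B1->F, B3->F, B4->F, B6->S, B5->F, B7->T; records B1=F, B2=E, B3=F, B4=F, B5=F, B6=S, B7=T
run #7 (r=7, s=7) runs B2->E, B1->F, B3->F, B4->F, B6->S, B5->F, B7->T; records B1=F, B2=E, B3=F, B4=F, B5=F, B6=S, B7=T
run #8 (r=1, s=2) runs B2->E, B1->F, B3->T, B4->F, B6->E, B5->T, B6->E, B5->T, B6->E, B5->T, B6->E, B5->T, B6->E, B5->T, ...; records B1=F, B2=E, B3=T, B4=F, B5=T, B5=F, B6=S, B6=E, B7=T
union over the pool: B1=T, B1=F, B2=S, B2=E, B3=T, B3=F, B4=T, B4=F, B5=T, B5=F, B6=S, B6=E, B7=T
uncovered (1 of 14): B7=F
Answer: B7=F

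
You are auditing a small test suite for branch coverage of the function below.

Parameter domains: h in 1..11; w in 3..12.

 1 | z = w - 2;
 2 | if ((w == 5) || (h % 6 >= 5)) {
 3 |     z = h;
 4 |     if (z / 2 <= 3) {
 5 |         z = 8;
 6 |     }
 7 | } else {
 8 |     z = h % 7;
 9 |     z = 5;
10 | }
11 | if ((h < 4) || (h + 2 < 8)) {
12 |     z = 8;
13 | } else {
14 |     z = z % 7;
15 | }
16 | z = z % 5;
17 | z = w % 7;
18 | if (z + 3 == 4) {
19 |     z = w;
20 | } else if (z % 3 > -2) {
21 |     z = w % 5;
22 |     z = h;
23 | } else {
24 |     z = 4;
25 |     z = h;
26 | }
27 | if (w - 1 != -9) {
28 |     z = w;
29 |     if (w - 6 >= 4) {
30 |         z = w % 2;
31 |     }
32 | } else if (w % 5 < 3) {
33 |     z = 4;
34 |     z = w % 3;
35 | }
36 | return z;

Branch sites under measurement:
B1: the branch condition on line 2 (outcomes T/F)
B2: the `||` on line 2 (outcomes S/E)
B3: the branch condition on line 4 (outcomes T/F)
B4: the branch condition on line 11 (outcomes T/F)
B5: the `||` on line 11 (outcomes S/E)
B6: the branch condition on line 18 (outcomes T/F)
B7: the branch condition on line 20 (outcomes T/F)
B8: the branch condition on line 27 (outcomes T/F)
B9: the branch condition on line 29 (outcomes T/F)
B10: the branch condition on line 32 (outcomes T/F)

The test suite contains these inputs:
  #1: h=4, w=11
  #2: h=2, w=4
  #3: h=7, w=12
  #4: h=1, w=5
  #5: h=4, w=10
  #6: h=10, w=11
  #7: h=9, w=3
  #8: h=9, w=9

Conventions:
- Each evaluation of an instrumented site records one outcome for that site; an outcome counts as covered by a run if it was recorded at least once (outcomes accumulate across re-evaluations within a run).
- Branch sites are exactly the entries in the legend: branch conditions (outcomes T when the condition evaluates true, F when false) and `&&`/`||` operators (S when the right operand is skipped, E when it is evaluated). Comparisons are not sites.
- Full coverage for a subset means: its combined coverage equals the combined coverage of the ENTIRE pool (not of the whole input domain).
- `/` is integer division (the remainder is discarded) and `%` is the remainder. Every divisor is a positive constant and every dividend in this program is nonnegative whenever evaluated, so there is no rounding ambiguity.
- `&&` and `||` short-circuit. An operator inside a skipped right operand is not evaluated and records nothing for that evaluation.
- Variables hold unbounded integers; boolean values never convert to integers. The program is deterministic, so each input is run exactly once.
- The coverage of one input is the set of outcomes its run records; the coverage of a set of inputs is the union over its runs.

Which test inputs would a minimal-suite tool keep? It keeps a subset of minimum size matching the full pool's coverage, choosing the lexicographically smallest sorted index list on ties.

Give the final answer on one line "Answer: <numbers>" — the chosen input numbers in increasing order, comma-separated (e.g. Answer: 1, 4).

test 1 (h=4, w=11) fires B2->E, B1->F, B5->E, B4->T, B6->F, B7->T, B8->T, B9->T; hits B1=F, B2=E, B4=T, B5=E, B6=F, B7=T, B8=T, B9=T
test 2 (h=2, w=4) fires B2->E, B1->F, B5->S, B4->T, B6->F, B7->T, B8->T, B9->F; hits B1=F, B2=E, B4=T, B5=S, B6=F, B7=T, B8=T, B9=F
test 3 (h=7, w=12) fires B2->E, B1->F, B5->E, B4->F, B6->F, B7->T, B8->T, B9->T; hits B1=F, B2=E, B4=F, B5=E, B6=F, B7=T, B8=T, B9=T
test 4 (h=1, w=5) fires B2->S, B1->T, B3->T, B5->S, B4->T, B6->F, B7->T, B8->T, B9->F; hits B1=T, B2=S, B3=T, B4=T, B5=S, B6=F, B7=T, B8=T, B9=F
test 5 (h=4, w=10) fires B2->E, B1->F, B5->E, B4->T, B6->F, B7->T, B8->T, B9->T; hits B1=F, B2=E, B4=T, B5=E, B6=F, B7=T, B8=T, B9=T
test 6 (h=10, w=11) fires B2->E, B1->F, B5->E, B4->F, B6->F, B7->T, B8->T, B9->T; hits B1=F, B2=E, B4=F, B5=E, B6=F, B7=T, B8=T, B9=T
test 7 (h=9, w=3) fires B2->E, B1->F, B5->E, B4->F, B6->F, B7->T, B8->T, B9->F; hits B1=F, B2=E, B4=F, B5=E, B6=F, B7=T, B8=T, B9=F
test 8 (h=9, w=9) fires B2->E, B1->F, B5->E, B4->F, B6->F, B7->T, B8->T, B9->F; hits B1=F, B2=E, B4=F, B5=E, B6=F, B7=T, B8=T, B9=F
together the pool reaches 14 outcomes: B1=T, B1=F, B2=S, B2=E, B3=T, B4=T, B4=F, B5=S, B5=E, B6=F, B7=T, B8=T, B9=T, B9=F
every size-1 subset falls short of the 14 outcomes (best: 9/14)
at size 2, {3, 4} reaches all 14 outcomes; every lexicographically earlier size-2 subset fails

Answer: 3, 4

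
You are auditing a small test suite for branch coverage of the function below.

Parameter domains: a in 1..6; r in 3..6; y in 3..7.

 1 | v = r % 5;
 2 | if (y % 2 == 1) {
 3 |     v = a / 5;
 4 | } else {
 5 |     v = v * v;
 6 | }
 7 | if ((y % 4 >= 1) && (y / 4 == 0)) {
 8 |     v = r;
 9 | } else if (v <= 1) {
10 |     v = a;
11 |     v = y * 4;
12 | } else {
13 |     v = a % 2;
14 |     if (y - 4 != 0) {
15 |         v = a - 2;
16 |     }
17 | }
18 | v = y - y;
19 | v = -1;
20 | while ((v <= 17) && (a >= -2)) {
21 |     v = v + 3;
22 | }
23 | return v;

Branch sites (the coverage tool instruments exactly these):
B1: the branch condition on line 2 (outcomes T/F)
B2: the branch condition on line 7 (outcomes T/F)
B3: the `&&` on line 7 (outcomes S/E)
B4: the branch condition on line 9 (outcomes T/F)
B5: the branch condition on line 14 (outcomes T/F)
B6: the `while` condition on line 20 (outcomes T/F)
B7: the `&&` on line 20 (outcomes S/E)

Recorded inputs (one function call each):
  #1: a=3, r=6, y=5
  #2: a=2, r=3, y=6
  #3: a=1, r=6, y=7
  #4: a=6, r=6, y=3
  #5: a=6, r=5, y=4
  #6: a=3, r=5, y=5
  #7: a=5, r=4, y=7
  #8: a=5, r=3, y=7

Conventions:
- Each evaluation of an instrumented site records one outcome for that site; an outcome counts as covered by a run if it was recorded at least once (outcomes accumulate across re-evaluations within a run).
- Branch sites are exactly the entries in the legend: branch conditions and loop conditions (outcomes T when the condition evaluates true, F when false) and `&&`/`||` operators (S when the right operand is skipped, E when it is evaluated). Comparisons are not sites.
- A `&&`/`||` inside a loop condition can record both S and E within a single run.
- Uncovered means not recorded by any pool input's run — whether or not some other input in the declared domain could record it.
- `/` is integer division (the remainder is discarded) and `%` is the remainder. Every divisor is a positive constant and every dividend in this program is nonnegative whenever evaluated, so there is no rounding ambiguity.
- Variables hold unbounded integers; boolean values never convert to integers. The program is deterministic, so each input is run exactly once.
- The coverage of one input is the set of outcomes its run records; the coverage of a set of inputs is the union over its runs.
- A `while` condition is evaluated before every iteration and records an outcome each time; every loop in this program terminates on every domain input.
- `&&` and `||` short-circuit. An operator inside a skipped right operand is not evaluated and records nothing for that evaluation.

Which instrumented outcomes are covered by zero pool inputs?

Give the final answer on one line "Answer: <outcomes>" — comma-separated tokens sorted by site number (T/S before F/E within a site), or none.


input #1, a=3, r=6, y=5: events B1->T, B3->E, B2->F, B4->T, B7->E, B6->T, B7->E, B6->T, B7->E, B6->T, B7->E, B6->T, B7->E, B6->T, ...; outcomes B1=T, B2=F, B3=E, B4=T, B6=T, B6=F, B7=S, B7=E
input #2, a=2, r=3, y=6: events B1->F, B3->E, B2->F, B4->F, B5->T, B7->E, B6->T, B7->E, B6->T, B7->E, B6->T, B7->E, B6->T, B7->E, ...; outcomes B1=F, B2=F, B3=E, B4=F, B5=T, B6=T, B6=F, B7=S, B7=E
input #3, a=1, r=6, y=7: events B1->T, B3->E, B2->F, B4->T, B7->E, B6->T, B7->E, B6->T, B7->E, B6->T, B7->E, B6->T, B7->E, B6->T, ...; outcomes B1=T, B2=F, B3=E, B4=T, B6=T, B6=F, B7=S, B7=E
input #4, a=6, r=6, y=3: events B1->T, B3->E, B2->T, B7->E, B6->T, B7->E, B6->T, B7->E, B6->T, B7->E, B6->T, B7->E, B6->T, B7->E, ...; outcomes B1=T, B2=T, B3=E, B6=T, B6=F, B7=S, B7=E
input #5, a=6, r=5, y=4: events B1->F, B3->S, B2->F, B4->T, B7->E, B6->T, B7->E, B6->T, B7->E, B6->T, B7->E, B6->T, B7->E, B6->T, ...; outcomes B1=F, B2=F, B3=S, B4=T, B6=T, B6=F, B7=S, B7=E
input #6, a=3, r=5, y=5: events B1->T, B3->E, B2->F, B4->T, B7->E, B6->T, B7->E, B6->T, B7->E, B6->T, B7->E, B6->T, B7->E, B6->T, ...; outcomes B1=T, B2=F, B3=E, B4=T, B6=T, B6=F, B7=S, B7=E
input #7, a=5, r=4, y=7: events B1->T, B3->E, B2->F, B4->T, B7->E, B6->T, B7->E, B6->T, B7->E, B6->T, B7->E, B6->T, B7->E, B6->T, ...; outcomes B1=T, B2=F, B3=E, B4=T, B6=T, B6=F, B7=S, B7=E
input #8, a=5, r=3, y=7: events B1->T, B3->E, B2->F, B4->T, B7->E, B6->T, B7->E, B6->T, B7->E, B6->T, B7->E, B6->T, B7->E, B6->T, ...; outcomes B1=T, B2=F, B3=E, B4=T, B6=T, B6=F, B7=S, B7=E
union over the pool: B1=T, B1=F, B2=T, B2=F, B3=S, B3=E, B4=T, B4=F, B5=T, B6=T, B6=F, B7=S, B7=E
uncovered (1 of 14): B5=F
Answer: B5=F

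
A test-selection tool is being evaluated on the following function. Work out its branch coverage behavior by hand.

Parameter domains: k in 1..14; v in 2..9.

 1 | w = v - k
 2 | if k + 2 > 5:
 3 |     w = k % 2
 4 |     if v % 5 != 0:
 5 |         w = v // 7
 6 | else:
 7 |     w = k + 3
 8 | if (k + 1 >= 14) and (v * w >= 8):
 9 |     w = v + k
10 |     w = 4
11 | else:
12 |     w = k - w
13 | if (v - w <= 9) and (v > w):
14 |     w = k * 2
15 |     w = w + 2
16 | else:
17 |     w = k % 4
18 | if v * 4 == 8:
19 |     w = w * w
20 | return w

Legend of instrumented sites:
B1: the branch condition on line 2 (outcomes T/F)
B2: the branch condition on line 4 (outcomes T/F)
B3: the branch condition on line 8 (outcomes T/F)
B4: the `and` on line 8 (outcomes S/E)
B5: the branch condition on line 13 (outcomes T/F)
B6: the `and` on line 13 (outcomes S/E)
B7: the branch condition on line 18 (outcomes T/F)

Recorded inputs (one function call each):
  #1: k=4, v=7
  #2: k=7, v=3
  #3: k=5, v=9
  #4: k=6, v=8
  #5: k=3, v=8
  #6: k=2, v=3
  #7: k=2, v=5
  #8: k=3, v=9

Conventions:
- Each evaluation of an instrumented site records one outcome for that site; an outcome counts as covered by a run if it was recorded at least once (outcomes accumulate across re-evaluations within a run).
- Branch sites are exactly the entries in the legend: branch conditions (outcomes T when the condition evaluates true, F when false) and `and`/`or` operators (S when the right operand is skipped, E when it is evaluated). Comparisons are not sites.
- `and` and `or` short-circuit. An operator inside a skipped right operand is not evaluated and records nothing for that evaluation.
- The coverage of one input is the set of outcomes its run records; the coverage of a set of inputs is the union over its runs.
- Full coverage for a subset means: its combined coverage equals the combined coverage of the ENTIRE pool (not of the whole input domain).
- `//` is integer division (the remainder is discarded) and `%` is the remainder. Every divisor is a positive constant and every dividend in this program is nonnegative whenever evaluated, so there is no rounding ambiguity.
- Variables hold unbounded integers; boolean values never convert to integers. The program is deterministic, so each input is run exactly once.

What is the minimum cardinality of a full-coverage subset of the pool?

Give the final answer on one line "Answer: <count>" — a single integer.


input #1 (k=4, v=7): events B1->T, B2->T, B4->S, B3->F, B6->E, B5->T, B7->F; covers B1=T, B2=T, B3=F, B4=S, B5=T, B6=E, B7=F
input #2 (k=7, v=3): events B1->T, B2->T, B4->S, B3->F, B6->E, B5->F, B7->F; covers B1=T, B2=T, B3=F, B4=S, B5=F, B6=E, B7=F
input #3 (k=5, v=9): events B1->T, B2->T, B4->S, B3->F, B6->E, B5->T, B7->F; covers B1=T, B2=T, B3=F, B4=S, B5=T, B6=E, B7=F
input #4 (k=6, v=8): events B1->T, B2->T, B4->S, B3->F, B6->E, B5->T, B7->F; covers B1=T, B2=T, B3=F, B4=S, B5=T, B6=E, B7=F
input #5 (k=3, v=8): events B1->F, B4->S, B3->F, B6->S, B5->F, B7->F; covers B1=F, B3=F, B4=S, B5=F, B6=S, B7=F
input #6 (k=2, v=3): events B1->F, B4->S, B3->F, B6->E, B5->T, B7->F; covers B1=F, B3=F, B4=S, B5=T, B6=E, B7=F
input #7 (k=2, v=5): events B1->F, B4->S, B3->F, B6->E, B5->T, B7->F; covers B1=F, B3=F, B4=S, B5=T, B6=E, B7=F
input #8 (k=3, v=9): events B1->F, B4->S, B3->F, B6->S, B5->F, B7->F; covers B1=F, B3=F, B4=S, B5=F, B6=S, B7=F
pool-wide coverage (10 outcomes): B1=T, B1=F, B2=T, B3=F, B4=S, B5=T, B5=F, B6=S, B6=E, B7=F
no size-1 subset reaches all 10 outcomes (best union: 7/10)
at size 2, {1, 5} reaches all 10 outcomes; every lexicographically earlier size-2 subset fails
Answer: 2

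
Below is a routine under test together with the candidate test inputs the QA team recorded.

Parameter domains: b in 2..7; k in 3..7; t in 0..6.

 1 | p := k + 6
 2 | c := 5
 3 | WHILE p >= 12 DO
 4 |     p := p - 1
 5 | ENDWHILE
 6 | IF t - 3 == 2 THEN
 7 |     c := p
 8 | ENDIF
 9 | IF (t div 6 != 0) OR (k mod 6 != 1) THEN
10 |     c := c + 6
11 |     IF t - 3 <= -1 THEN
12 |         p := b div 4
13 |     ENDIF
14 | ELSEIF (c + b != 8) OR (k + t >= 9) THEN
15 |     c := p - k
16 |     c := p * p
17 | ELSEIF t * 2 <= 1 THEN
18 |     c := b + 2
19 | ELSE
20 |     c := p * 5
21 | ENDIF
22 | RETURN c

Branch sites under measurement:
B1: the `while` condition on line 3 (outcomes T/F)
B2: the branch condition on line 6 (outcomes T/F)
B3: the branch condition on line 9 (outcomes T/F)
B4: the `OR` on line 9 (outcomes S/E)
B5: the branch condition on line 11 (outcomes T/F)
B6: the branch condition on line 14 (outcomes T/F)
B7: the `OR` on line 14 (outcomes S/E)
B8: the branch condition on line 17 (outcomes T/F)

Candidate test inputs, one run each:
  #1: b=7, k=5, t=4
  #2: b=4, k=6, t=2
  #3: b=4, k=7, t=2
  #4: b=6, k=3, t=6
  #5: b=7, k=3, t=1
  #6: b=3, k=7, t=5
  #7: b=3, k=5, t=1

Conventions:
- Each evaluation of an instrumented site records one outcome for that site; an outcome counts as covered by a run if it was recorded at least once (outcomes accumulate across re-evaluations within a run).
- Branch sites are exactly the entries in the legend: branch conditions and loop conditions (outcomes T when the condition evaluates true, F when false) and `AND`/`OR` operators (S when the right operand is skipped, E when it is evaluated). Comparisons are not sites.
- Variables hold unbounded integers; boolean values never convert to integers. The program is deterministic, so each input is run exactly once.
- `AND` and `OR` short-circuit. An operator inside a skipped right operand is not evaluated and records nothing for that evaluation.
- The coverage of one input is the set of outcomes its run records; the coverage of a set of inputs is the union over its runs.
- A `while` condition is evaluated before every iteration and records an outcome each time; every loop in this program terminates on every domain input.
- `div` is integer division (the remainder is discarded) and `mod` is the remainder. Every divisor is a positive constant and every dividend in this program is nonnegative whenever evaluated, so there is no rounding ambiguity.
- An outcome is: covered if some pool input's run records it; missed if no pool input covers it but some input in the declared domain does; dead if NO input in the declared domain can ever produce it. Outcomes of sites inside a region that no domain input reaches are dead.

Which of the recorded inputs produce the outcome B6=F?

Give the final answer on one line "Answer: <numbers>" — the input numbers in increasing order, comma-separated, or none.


input #1 (b=7, k=5, t=4): does not record B6=F
input #2 (b=4, k=6, t=2): does not record B6=F
input #3 (b=4, k=7, t=2): does not record B6=F
input #4 (b=6, k=3, t=6): does not record B6=F
input #5 (b=7, k=3, t=1): does not record B6=F
input #6 (b=3, k=7, t=5): does not record B6=F
input #7 (b=3, k=5, t=1): does not record B6=F
Answer: none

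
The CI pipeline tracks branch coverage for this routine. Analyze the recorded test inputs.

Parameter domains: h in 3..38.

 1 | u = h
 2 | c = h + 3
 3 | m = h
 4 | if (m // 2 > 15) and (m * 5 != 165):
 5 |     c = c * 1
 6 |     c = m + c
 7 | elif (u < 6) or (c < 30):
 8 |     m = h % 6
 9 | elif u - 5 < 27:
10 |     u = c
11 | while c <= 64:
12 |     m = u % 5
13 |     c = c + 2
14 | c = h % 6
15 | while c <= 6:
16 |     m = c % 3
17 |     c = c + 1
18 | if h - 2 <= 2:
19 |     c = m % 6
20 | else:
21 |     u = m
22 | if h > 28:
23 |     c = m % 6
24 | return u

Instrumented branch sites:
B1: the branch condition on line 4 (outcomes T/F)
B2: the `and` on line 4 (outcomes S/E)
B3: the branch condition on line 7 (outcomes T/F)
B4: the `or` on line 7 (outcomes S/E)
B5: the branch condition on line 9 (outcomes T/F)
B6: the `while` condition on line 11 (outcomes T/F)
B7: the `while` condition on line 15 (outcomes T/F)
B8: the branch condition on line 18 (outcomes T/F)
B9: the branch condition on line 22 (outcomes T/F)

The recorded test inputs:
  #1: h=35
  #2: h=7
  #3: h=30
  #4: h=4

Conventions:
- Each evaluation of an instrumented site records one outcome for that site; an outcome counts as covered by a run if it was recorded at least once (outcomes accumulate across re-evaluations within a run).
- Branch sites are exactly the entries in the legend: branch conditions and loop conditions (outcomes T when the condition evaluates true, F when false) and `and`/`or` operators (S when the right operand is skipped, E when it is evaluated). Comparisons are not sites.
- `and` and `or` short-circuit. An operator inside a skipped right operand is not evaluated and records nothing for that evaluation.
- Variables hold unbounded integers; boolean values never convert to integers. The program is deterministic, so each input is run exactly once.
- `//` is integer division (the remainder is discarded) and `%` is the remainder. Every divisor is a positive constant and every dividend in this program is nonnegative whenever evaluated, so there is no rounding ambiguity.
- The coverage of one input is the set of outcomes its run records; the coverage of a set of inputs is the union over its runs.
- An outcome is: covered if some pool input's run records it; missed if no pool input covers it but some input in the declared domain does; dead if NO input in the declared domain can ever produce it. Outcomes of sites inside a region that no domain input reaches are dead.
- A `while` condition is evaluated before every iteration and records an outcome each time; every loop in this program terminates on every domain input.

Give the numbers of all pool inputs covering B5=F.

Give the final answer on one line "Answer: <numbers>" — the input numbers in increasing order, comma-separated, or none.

input #1 (h=35): does not record B5=F
input #2 (h=7): does not record B5=F
input #3 (h=30): does not record B5=F
input #4 (h=4): does not record B5=F

Answer: none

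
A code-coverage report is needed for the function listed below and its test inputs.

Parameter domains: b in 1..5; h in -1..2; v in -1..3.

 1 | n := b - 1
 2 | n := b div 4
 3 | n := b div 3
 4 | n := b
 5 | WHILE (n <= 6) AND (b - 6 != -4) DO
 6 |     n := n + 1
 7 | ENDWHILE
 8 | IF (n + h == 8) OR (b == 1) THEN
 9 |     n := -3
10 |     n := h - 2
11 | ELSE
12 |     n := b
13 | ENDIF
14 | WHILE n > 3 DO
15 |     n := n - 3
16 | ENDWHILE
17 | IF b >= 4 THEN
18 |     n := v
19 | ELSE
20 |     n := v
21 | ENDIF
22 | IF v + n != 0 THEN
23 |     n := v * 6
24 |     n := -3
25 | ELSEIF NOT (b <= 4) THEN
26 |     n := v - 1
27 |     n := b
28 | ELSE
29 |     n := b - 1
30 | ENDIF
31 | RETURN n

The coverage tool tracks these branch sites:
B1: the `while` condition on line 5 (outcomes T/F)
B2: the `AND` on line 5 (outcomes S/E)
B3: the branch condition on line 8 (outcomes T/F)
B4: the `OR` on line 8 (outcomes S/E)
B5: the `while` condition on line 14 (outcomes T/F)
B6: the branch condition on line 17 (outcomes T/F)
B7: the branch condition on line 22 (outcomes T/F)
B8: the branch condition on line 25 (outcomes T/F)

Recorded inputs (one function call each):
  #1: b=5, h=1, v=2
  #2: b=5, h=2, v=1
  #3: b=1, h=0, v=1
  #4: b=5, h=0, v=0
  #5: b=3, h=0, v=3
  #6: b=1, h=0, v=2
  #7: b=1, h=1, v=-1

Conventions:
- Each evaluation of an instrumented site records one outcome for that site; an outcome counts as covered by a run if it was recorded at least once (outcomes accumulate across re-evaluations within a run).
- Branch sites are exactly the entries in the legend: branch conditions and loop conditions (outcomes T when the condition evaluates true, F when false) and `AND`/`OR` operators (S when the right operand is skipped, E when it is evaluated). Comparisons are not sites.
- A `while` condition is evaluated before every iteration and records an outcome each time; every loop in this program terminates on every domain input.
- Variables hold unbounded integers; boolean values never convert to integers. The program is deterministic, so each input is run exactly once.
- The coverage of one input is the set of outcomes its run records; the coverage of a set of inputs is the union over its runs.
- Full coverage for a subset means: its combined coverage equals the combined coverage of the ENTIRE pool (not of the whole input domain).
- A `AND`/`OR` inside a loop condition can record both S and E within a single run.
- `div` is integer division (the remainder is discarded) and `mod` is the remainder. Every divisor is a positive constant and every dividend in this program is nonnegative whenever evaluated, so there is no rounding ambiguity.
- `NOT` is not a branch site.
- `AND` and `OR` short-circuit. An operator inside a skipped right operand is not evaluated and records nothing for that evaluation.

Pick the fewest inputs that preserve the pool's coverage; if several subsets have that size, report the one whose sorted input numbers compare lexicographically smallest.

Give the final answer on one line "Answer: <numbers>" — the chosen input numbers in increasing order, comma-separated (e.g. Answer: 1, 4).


input #1 (b=5, h=1, v=2): covers B1=T, B1=F, B2=S, B2=E, B3=T, B4=S, B5=F, B6=T, B7=T
input #2 (b=5, h=2, v=1): covers B1=T, B1=F, B2=S, B2=E, B3=F, B4=E, B5=T, B5=F, B6=T, B7=T
input #3 (b=1, h=0, v=1): covers B1=T, B1=F, B2=S, B2=E, B3=T, B4=E, B5=F, B6=F, B7=T
input #4 (b=5, h=0, v=0): covers B1=T, B1=F, B2=S, B2=E, B3=F, B4=E, B5=T, B5=F, B6=T, B7=F, B8=T
input #5 (b=3, h=0, v=3): covers B1=T, B1=F, B2=S, B2=E, B3=F, B4=E, B5=F, B6=F, B7=T
input #6 (b=1, h=0, v=2): covers B1=T, B1=F, B2=S, B2=E, B3=T, B4=E, B5=F, B6=F, B7=T
input #7 (b=1, h=1, v=-1): covers B1=T, B1=F, B2=S, B2=E, B3=T, B4=S, B5=F, B6=F, B7=T
pool-wide coverage (15 outcomes): B1=T, B1=F, B2=S, B2=E, B3=T, B3=F, B4=S, B4=E, B5=T, B5=F, B6=T, B6=F, B7=T, B7=F, B8=T
every size-1 subset falls short of the 15 outcomes (best: 11/15)
inputs {4, 7} (size 2) cover everything; no size-2 subset with a lexicographically smaller index list covers all 15
Answer: 4, 7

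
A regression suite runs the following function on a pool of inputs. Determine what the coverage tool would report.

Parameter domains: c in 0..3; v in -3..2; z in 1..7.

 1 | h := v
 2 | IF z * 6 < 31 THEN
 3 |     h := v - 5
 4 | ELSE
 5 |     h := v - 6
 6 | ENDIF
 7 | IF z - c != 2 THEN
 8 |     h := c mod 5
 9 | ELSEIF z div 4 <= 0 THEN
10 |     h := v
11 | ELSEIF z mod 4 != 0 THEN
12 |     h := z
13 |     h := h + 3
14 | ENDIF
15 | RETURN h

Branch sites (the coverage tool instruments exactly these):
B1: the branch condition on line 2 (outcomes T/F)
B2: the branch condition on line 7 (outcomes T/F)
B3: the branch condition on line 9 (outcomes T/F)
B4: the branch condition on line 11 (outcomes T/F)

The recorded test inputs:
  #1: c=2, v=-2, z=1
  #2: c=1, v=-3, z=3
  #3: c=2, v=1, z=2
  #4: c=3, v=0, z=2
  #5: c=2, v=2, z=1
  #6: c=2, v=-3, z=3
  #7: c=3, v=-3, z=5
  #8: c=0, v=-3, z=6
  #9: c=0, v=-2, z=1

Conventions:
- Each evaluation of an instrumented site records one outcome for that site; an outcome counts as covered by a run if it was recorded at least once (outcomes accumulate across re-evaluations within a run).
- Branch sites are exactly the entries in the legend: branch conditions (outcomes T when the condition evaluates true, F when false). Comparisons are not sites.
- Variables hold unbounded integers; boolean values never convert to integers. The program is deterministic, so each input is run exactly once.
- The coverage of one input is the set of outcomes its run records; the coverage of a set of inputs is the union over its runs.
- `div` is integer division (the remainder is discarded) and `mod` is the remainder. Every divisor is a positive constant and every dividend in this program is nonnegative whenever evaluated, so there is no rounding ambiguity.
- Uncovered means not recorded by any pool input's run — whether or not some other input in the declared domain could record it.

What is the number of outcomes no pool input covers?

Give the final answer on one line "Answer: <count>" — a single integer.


run #1 (c=2, v=-2, z=1) records B1=T, B2=T
run #2 (c=1, v=-3, z=3) records B1=T, B2=F, B3=T
run #3 (c=2, v=1, z=2) records B1=T, B2=T
run #4 (c=3, v=0, z=2) records B1=T, B2=T
run #5 (c=2, v=2, z=1) records B1=T, B2=T
run #6 (c=2, v=-3, z=3) records B1=T, B2=T
run #7 (c=3, v=-3, z=5) records B1=T, B2=F, B3=F, B4=T
run #8 (c=0, v=-3, z=6) records B1=F, B2=T
run #9 (c=0, v=-2, z=1) records B1=T, B2=T
union over the pool: B1=T, B1=F, B2=T, B2=F, B3=T, B3=F, B4=T
uncovered (1 of 8): B4=F
Answer: 1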